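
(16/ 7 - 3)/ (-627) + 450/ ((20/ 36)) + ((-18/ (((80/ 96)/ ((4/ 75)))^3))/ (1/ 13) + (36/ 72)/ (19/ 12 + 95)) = 22290887957347/ 27521484375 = 809.94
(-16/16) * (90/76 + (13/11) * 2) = -1483/418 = -3.55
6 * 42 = 252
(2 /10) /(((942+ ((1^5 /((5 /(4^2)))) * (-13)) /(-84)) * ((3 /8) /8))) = 224 /49481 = 0.00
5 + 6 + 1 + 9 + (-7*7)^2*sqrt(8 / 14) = 21 + 686*sqrt(7) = 1835.99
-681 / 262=-2.60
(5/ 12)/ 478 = 5/ 5736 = 0.00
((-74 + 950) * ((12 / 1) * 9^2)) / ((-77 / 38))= -32355936 / 77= -420206.96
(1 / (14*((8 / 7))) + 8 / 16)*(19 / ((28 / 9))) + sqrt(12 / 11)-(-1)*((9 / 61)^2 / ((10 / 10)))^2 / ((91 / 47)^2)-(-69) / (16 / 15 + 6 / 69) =64.29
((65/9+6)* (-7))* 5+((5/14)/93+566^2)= 1249502941/3906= 319893.23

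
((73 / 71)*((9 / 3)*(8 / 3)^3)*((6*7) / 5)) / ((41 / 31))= 16221184 / 43665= 371.49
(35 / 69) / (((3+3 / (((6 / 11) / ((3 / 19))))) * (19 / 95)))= 950 / 1449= 0.66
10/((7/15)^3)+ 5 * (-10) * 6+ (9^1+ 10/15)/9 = -1857103/9261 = -200.53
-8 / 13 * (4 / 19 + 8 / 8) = -184 / 247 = -0.74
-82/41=-2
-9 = -9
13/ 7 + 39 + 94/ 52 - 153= -20081/ 182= -110.34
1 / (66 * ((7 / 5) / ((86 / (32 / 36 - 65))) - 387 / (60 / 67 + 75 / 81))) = -425055 / 5989785373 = -0.00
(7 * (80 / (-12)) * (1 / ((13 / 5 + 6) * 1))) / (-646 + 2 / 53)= 9275 / 1104111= 0.01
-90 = -90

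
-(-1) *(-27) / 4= -27 / 4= -6.75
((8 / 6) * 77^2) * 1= 23716 / 3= 7905.33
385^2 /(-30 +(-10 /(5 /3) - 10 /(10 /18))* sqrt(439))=741125 /41994 - 296450* sqrt(439) /20997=-278.17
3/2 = 1.50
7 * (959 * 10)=67130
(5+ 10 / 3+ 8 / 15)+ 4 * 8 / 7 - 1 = 1306 / 105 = 12.44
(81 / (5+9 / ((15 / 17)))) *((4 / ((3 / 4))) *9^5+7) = 127548675 / 76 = 1678272.04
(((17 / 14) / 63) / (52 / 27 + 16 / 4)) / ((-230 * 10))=-51 / 36064000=-0.00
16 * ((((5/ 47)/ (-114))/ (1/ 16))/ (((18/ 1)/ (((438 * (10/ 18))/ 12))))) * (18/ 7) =-0.69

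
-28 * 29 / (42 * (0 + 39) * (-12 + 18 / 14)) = 406 / 8775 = 0.05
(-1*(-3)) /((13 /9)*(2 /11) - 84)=-297 /8290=-0.04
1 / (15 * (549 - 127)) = 1 / 6330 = 0.00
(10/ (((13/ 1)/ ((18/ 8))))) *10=225/ 13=17.31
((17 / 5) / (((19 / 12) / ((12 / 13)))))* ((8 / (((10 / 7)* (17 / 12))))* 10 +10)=98.18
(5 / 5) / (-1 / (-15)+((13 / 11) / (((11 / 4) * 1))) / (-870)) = 17545 / 1161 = 15.11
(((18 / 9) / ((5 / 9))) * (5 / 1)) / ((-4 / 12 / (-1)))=54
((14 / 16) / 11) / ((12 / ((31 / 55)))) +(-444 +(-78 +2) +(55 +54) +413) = 116377 / 58080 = 2.00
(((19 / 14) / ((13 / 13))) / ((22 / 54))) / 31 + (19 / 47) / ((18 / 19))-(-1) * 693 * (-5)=-3498074612 / 1009701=-3464.47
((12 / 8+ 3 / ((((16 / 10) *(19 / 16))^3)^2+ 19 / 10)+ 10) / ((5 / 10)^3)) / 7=4527021052 / 342621167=13.21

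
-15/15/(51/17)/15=-1/45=-0.02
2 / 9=0.22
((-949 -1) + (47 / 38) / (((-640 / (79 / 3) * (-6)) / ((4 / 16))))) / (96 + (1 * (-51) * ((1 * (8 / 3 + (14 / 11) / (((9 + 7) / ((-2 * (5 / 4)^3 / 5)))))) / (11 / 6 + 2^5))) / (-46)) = -85434889496033 / 8641115209080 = -9.89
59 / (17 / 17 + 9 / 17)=1003 / 26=38.58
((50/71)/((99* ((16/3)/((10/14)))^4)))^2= 19775390625/3775602437439895896064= 0.00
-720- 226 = -946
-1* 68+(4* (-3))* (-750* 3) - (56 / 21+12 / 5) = 403904 / 15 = 26926.93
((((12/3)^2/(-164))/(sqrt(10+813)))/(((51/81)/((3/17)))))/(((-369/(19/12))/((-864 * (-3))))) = 147744 * sqrt(823)/399820807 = 0.01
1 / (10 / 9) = 9 / 10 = 0.90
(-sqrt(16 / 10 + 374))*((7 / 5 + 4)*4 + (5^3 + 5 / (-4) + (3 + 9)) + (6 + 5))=-3367*sqrt(9390) / 100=-3262.69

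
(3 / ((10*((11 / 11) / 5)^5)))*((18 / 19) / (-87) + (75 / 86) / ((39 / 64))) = 410105625 / 308009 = 1331.47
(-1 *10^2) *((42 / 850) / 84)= -1 / 17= -0.06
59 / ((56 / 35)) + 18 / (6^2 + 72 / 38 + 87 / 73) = 5397521 / 144568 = 37.34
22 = 22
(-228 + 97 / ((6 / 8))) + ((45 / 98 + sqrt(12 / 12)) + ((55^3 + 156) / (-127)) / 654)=-201889558 / 2034921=-99.21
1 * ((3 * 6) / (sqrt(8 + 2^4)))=3 * sqrt(6) / 2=3.67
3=3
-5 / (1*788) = -5 / 788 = -0.01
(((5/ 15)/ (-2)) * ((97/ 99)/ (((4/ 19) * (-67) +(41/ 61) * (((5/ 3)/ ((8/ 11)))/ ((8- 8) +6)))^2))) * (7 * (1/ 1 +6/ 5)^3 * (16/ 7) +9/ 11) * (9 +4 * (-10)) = 11777177867872128/ 2606357147499875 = 4.52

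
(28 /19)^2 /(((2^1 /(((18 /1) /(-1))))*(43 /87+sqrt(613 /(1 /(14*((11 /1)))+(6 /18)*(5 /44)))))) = 1082256336 /1547641879459 - 106813728*sqrt(5805723) /1547641879459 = -0.17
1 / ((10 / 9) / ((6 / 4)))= 27 / 20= 1.35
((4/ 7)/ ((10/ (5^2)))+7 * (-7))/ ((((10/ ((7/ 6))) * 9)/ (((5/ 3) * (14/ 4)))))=-259/ 72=-3.60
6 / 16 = 3 / 8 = 0.38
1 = 1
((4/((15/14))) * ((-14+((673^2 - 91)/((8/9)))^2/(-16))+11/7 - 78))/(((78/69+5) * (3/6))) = -44570281208407/2256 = -19756330322.88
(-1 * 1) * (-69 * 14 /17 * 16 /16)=966 /17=56.82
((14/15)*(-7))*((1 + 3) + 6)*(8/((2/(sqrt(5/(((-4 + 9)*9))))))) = -784/9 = -87.11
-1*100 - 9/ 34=-100.26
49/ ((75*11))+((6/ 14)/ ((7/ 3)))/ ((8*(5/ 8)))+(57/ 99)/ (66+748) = 3186479/ 32905950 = 0.10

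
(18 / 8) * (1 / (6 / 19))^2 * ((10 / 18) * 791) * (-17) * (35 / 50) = -117988.09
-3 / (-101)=3 / 101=0.03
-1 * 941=-941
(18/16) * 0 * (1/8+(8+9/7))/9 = 0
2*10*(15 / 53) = 5.66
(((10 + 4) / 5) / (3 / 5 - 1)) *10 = -70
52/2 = 26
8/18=4/9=0.44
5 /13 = 0.38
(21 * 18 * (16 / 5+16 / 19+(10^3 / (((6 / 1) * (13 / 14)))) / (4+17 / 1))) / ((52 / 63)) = 92562372 / 16055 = 5765.33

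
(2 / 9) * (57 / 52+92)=4841 / 234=20.69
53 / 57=0.93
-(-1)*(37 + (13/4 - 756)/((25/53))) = -155883/100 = -1558.83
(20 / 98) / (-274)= -5 / 6713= -0.00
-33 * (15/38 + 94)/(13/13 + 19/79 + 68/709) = -6630078081/2844452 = -2330.88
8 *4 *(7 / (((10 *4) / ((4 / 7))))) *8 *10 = 256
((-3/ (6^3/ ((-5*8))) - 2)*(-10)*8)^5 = 20604123734.53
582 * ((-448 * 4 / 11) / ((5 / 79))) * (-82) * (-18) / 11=-121611442176 / 605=-201010648.22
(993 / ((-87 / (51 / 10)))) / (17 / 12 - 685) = 101286 / 1189435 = 0.09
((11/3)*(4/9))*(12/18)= 1.09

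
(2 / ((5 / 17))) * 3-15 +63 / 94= 2853 / 470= 6.07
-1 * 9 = -9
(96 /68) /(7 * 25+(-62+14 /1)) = 24 /2159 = 0.01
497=497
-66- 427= -493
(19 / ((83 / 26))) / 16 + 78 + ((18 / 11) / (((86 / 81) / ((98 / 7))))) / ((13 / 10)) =387755651 / 4082936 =94.97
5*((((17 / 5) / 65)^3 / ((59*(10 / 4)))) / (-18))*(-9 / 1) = 4913 / 2025359375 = 0.00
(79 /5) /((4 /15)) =237 /4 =59.25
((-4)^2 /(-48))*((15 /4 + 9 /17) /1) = -97 /68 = -1.43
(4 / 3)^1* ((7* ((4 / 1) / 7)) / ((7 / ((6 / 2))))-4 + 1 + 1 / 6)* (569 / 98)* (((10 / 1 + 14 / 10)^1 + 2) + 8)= -2861501 / 15435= -185.39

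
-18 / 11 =-1.64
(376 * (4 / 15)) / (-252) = -376 / 945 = -0.40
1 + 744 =745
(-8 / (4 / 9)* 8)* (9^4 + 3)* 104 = -98302464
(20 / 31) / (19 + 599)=10 / 9579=0.00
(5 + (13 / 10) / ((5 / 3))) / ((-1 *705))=-0.01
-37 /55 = -0.67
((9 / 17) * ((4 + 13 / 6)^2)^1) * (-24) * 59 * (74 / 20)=-8965581 / 85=-105477.42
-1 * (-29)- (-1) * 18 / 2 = 38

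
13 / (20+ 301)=13 / 321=0.04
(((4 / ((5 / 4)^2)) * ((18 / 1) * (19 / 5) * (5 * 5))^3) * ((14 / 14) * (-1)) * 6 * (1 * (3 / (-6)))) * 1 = 38401620480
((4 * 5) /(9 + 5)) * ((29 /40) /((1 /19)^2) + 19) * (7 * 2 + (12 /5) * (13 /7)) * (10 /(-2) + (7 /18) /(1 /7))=-16860.05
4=4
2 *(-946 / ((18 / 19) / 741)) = -4439578 / 3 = -1479859.33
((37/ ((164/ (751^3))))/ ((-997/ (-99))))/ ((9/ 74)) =6378461585309/ 81754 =78020177.43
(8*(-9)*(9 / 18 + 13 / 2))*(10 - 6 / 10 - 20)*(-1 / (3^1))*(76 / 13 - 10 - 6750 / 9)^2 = -855838376064 / 845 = -1012826480.55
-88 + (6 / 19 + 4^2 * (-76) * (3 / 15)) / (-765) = -6372326 / 72675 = -87.68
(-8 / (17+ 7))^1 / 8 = -1 / 24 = -0.04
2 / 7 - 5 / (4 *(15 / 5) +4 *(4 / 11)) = -89 / 1036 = -0.09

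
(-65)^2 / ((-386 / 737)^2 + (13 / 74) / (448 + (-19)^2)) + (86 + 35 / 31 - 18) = 4278090869325969 / 276732527723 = 15459.30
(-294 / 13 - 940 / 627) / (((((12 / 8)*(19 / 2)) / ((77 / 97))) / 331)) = -1821699544 / 4096989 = -444.64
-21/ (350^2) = -3/ 17500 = -0.00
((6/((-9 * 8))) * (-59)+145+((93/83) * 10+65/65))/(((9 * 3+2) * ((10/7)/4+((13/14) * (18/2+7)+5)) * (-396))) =-1130311/1618486056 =-0.00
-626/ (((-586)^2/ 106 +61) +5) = -16589/ 87598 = -0.19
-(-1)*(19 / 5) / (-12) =-19 / 60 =-0.32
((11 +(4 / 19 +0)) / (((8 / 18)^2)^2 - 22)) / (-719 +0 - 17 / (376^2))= 98785985184 / 139139373375937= 0.00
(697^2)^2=236010384481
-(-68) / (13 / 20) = 1360 / 13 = 104.62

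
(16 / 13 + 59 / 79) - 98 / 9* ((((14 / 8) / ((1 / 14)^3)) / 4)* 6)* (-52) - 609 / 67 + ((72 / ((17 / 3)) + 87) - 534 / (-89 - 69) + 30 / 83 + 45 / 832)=76029840115070513 / 18641183808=4078595.06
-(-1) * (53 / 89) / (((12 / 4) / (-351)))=-6201 / 89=-69.67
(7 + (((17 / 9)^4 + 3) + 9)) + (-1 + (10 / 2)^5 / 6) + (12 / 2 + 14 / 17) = 124561573 / 223074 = 558.39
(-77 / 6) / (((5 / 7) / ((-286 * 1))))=77077 / 15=5138.47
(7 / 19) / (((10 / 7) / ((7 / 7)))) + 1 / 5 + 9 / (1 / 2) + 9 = 5217 / 190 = 27.46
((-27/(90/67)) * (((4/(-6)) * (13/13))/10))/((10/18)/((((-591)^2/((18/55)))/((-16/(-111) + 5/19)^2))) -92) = -1144973958464457/78610152298398500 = -0.01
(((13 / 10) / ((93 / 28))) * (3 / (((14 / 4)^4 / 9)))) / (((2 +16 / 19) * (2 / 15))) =1976 / 10633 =0.19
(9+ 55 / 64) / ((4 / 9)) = 5679 / 256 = 22.18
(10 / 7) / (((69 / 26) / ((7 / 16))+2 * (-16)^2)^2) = 5915 / 1111278368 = 0.00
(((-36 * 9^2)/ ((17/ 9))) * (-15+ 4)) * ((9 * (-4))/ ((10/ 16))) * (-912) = 75824584704/ 85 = 892053937.69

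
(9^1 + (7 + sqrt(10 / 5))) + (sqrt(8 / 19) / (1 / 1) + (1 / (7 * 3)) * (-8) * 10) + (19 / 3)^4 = 2 * sqrt(38) / 19 + sqrt(2) + 919159 / 567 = 1623.15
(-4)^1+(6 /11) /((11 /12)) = -412 /121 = -3.40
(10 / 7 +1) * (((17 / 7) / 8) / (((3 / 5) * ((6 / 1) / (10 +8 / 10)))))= 867 / 392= 2.21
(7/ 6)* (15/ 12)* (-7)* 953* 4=-233485/ 6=-38914.17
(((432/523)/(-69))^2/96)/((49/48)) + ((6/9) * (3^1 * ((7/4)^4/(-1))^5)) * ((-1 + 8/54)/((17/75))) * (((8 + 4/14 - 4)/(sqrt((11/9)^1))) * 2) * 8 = 10368/7090145209 + 32771823657947786125 * sqrt(11)/3212635537408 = 33832609.24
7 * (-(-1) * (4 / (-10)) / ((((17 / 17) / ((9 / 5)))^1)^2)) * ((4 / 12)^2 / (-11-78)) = 126 / 11125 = 0.01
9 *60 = 540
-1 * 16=-16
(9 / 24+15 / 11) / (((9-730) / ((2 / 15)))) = -51 / 158620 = -0.00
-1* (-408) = 408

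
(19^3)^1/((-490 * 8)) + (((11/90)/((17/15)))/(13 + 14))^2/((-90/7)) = -23410004461/13379086224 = -1.75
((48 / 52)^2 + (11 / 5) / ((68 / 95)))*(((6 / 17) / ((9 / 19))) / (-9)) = -857147 / 2637414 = -0.32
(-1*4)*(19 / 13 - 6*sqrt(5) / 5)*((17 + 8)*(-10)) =19000 / 13 - 1200*sqrt(5) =-1221.74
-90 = -90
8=8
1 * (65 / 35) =13 / 7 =1.86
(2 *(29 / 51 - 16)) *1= -30.86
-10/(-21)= 10/21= 0.48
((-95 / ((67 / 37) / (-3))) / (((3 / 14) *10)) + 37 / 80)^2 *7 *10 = 1098593672967 / 2872960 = 382390.87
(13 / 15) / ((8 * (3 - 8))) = -0.02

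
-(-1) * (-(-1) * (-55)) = -55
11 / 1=11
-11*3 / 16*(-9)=297 / 16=18.56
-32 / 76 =-8 / 19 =-0.42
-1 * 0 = 0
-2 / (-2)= 1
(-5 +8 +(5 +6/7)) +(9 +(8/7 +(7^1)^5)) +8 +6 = 16840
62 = 62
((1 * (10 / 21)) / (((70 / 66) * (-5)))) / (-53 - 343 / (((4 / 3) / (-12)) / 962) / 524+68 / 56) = -2882 / 180231695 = -0.00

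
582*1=582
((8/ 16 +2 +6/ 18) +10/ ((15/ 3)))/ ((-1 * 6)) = -29/ 36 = -0.81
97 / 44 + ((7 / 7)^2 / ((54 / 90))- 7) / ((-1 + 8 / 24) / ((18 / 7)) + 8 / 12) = -10.89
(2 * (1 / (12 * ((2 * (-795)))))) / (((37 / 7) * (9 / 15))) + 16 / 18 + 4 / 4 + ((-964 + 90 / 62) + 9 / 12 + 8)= -3124846745 / 3282714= -951.91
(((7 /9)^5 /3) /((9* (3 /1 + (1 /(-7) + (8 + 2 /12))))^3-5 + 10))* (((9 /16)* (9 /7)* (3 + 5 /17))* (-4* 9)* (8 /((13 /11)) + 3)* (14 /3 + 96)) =-27855518432 /3399578247663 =-0.01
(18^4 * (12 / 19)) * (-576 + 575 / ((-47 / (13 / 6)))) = -35672314464 / 893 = -39946600.74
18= 18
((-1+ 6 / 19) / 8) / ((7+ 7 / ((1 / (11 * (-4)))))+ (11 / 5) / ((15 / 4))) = 975 / 3424712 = 0.00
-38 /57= -0.67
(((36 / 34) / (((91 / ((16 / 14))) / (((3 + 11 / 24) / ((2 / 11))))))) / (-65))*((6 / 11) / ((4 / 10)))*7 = -747 / 20111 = -0.04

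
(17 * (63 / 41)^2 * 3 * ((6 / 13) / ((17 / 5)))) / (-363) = -119070 / 2644213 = -0.05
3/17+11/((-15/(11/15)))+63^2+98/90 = 3969.73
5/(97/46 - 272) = -46/2483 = -0.02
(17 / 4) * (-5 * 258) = -10965 / 2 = -5482.50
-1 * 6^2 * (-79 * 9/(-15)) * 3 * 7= -179172/5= -35834.40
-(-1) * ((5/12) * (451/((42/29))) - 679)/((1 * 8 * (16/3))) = -276821/21504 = -12.87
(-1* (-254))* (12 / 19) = 160.42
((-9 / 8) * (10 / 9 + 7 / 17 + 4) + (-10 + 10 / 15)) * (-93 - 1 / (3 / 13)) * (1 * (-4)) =-926078 / 153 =-6052.80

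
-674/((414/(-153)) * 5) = 5729/115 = 49.82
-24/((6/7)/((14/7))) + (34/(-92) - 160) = -216.37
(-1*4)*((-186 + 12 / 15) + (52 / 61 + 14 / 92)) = 5168522 / 7015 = 736.78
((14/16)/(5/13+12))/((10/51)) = 663/1840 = 0.36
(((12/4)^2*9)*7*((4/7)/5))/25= 324/125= 2.59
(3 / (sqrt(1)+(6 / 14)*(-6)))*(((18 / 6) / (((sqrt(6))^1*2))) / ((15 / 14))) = -49*sqrt(6) / 110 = -1.09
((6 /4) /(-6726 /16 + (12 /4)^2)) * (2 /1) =-8 /1097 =-0.01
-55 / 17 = -3.24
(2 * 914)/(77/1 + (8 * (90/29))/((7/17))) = 371084/27871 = 13.31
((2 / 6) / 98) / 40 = 1 / 11760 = 0.00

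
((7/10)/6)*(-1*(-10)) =7/6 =1.17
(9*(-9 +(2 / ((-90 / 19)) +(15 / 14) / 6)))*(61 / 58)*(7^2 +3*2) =-7815137 / 1624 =-4812.28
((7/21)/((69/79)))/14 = 79/2898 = 0.03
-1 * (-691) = 691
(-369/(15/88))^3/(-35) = 1268128756224/4375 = 289858001.42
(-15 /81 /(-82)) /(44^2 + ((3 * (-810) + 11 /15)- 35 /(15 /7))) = -25 /5641272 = -0.00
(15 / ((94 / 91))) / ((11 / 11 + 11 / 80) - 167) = -18200 / 207881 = -0.09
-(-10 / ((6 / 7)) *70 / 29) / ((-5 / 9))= -1470 / 29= -50.69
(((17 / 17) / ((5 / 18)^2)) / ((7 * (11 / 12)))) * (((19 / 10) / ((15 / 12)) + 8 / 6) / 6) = 46224 / 48125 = 0.96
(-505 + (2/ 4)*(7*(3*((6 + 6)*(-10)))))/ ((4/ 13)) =-22945/ 4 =-5736.25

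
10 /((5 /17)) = 34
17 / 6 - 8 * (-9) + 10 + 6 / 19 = 85.15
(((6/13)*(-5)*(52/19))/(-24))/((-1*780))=-1/2964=-0.00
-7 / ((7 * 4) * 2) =-1 / 8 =-0.12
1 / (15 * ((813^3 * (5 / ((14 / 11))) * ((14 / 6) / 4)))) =8 / 147776144175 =0.00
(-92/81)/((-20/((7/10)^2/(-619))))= -1127/25069500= -0.00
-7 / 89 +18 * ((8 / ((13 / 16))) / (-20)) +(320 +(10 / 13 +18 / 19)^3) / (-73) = -6556212532157 / 489523709155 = -13.39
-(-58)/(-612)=-29/306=-0.09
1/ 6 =0.17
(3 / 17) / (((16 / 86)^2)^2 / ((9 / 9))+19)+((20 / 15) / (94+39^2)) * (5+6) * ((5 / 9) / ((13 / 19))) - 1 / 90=4302720257 / 775248333210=0.01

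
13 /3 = 4.33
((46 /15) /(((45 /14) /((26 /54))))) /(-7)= -1196 /18225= -0.07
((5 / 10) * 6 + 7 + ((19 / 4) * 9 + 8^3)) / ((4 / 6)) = 6777 / 8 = 847.12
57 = 57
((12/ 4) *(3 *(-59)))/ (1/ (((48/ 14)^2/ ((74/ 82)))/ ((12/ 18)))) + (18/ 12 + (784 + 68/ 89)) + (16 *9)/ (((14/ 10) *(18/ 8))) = -3079714577/ 322714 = -9543.17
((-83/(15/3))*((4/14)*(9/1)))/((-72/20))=83/7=11.86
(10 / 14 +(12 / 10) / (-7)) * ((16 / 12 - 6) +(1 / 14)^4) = -10218599 / 4033680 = -2.53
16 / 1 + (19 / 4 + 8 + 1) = 119 / 4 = 29.75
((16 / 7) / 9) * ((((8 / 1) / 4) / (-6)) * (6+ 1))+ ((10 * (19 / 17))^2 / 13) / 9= 48188 / 101439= 0.48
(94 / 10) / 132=47 / 660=0.07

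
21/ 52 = 0.40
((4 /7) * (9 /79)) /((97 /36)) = 1296 /53641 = 0.02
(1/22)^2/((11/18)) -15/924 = -479/37268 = -0.01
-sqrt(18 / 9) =-sqrt(2) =-1.41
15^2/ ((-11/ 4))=-900/ 11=-81.82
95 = 95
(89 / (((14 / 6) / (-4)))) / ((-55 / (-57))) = -60876 / 385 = -158.12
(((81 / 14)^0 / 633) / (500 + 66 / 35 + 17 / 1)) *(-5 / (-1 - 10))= 175 / 126455043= 0.00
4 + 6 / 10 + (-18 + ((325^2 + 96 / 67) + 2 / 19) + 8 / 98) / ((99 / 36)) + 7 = 131790773986 / 3430735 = 38414.73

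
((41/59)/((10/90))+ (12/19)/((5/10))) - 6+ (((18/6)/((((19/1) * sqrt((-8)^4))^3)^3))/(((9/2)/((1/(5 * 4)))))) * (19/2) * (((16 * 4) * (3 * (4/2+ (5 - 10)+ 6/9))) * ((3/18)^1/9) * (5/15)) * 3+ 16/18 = 2198935636550002321731857940067/913830441864850410839589519360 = 2.41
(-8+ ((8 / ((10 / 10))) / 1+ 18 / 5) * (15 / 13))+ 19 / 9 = 877 / 117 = 7.50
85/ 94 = 0.90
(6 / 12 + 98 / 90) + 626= 56483 / 90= 627.59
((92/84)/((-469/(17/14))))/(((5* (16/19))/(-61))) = 453169/11030880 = 0.04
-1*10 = -10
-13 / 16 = -0.81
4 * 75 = 300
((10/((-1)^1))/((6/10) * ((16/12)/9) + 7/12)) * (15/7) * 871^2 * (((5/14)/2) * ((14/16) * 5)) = -64010334375/3388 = -18893251.00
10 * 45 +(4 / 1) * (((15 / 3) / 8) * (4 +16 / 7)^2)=26890 / 49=548.78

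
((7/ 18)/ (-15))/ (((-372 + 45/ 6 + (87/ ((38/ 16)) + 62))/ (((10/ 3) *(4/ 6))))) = 532/ 2455029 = 0.00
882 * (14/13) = 12348/13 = 949.85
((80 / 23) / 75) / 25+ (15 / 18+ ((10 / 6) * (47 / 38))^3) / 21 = 41026856053 / 89448219000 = 0.46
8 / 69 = 0.12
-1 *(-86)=86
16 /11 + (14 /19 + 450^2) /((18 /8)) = 169293352 /1881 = 90001.78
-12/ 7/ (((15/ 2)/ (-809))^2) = -10471696/ 525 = -19946.09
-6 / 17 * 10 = -60 / 17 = -3.53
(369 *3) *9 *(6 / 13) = 59778 / 13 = 4598.31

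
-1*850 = -850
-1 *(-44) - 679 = -635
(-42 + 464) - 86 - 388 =-52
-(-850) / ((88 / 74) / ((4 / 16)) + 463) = 31450 / 17307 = 1.82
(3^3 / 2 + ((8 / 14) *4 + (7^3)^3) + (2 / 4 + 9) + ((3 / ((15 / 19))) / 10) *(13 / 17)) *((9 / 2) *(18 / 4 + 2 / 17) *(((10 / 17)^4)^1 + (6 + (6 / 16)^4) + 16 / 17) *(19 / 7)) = 446126537114251119443097 / 27682895134720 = 16115602611.04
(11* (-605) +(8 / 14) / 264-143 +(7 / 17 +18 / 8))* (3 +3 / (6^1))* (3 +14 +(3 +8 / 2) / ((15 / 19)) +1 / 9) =-124780391491 / 201960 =-617847.06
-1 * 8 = -8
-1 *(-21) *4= 84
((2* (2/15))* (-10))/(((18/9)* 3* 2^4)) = -1/36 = -0.03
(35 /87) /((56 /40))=25 /87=0.29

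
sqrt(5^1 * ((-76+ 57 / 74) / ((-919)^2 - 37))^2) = 5567 * sqrt(5) / 62494776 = 0.00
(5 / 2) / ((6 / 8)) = 10 / 3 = 3.33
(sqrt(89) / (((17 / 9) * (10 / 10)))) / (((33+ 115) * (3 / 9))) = 27 * sqrt(89) / 2516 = 0.10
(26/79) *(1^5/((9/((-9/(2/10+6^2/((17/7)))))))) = -2210/100883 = -0.02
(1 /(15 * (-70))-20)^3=-9262323063001 /1157625000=-8001.14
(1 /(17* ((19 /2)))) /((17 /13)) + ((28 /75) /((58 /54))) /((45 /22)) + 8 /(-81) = 0.08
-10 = -10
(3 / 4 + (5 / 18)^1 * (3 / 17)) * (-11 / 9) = -1793 / 1836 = -0.98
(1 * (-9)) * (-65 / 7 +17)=-486 / 7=-69.43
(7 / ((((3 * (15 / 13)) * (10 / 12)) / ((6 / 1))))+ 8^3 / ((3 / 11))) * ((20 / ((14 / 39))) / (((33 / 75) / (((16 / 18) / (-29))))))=-7342.77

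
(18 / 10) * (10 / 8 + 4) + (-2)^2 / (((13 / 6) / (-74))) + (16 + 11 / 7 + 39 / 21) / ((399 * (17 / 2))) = -127.16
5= 5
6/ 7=0.86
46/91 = 0.51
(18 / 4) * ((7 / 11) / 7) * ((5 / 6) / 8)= 15 / 352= 0.04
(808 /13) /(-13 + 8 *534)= 808 /55367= 0.01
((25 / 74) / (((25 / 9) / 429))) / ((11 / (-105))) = -36855 / 74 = -498.04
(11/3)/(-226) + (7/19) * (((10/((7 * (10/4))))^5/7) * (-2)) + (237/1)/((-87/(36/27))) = -22947620531/6278725446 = -3.65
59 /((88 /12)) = 177 /22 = 8.05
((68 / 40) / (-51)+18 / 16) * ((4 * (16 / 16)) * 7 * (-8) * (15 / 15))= -3668 / 15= -244.53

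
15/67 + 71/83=6002/5561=1.08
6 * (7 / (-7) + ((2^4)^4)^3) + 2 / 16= 13510798882111441 / 8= 1688849860263930.12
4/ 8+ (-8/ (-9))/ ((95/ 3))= 301/ 570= 0.53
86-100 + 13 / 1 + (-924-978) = -1903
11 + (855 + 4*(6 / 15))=4338 / 5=867.60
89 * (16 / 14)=712 / 7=101.71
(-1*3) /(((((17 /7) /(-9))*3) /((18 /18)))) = 63 /17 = 3.71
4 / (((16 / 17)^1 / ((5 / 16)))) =85 / 64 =1.33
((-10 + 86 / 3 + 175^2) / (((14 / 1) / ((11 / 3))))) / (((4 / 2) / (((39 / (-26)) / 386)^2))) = 144463 / 2383936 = 0.06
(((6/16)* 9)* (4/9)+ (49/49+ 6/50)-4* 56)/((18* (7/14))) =-11069/450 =-24.60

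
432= 432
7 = 7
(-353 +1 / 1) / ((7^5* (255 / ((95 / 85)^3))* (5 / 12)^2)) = -115889664 / 175467180875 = -0.00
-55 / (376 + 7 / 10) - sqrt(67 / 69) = -sqrt(4623) / 69 - 550 / 3767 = -1.13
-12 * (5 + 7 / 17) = -64.94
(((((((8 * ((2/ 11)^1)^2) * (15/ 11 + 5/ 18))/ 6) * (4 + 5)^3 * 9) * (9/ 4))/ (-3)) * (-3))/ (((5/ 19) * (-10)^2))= 540189/ 13310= 40.59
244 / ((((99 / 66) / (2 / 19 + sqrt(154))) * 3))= 976 / 171 + 488 * sqrt(154) / 9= 678.59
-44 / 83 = -0.53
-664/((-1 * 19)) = 664/19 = 34.95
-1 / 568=-0.00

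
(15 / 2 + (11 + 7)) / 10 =51 / 20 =2.55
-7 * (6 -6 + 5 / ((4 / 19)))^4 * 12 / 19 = -90024375 / 64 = -1406630.86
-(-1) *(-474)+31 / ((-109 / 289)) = -60625 / 109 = -556.19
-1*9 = -9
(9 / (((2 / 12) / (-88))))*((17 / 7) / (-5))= 80784 / 35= 2308.11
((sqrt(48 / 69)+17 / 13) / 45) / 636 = 0.00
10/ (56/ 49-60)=-35/ 206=-0.17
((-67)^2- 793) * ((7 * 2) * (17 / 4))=219912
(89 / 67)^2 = 7921 / 4489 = 1.76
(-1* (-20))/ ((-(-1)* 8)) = 5/ 2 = 2.50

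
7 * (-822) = -5754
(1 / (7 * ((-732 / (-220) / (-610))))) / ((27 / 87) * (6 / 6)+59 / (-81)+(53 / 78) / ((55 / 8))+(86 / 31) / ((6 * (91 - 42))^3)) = 641715277203000 / 7821375316969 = 82.05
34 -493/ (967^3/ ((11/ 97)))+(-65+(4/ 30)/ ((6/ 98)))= -113760406049002/ 3946968589995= -28.82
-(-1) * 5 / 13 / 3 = 5 / 39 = 0.13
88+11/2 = 187/2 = 93.50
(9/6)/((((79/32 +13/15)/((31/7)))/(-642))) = -14329440/11207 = -1278.62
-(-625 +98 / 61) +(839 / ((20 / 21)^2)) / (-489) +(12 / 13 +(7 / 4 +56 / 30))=97105809653 / 155110800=626.04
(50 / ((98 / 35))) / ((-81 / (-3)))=125 / 189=0.66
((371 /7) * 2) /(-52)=-53 /26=-2.04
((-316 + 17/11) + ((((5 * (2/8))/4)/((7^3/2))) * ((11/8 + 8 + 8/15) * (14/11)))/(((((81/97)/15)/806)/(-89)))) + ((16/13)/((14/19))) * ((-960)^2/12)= 98357.79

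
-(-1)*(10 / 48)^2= 25 / 576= 0.04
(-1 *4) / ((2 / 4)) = -8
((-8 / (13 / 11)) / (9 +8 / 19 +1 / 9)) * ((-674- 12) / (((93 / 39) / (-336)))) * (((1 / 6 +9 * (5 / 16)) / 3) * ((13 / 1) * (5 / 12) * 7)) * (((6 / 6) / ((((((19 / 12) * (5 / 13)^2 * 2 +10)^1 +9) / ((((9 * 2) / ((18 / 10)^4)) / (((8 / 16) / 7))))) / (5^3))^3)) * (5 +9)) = -3889686434472986608398437500000000000 / 29357695633514339951289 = -132492906903516.44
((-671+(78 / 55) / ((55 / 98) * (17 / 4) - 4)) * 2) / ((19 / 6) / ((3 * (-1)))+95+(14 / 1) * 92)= -280697292 / 288674375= -0.97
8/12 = 2/3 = 0.67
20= 20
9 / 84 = 3 / 28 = 0.11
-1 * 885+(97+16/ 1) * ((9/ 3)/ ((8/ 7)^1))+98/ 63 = -42251/ 72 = -586.82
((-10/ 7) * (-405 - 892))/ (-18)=-6485/ 63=-102.94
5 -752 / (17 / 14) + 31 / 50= -521623 / 850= -613.67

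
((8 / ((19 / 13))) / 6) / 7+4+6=4042 / 399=10.13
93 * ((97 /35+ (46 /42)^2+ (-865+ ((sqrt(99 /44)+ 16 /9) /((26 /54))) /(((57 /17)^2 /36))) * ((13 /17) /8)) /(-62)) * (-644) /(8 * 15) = -616.86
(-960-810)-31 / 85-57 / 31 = -4669756 / 2635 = -1772.20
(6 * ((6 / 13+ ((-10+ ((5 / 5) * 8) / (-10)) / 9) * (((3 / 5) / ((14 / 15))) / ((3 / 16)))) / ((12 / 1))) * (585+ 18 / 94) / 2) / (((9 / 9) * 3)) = -3809304 / 21385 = -178.13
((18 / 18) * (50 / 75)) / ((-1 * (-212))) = 1 / 318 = 0.00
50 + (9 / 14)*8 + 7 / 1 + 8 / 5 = 2231 / 35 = 63.74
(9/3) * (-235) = -705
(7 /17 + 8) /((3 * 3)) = 0.93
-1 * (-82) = 82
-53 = -53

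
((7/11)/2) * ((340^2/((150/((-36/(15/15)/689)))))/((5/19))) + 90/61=-109132986/2311595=-47.21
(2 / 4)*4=2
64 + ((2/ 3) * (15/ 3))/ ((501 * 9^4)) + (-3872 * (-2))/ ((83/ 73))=5627027689022/ 818478189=6874.99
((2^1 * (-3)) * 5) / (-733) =30 / 733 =0.04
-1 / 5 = -0.20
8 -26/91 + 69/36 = 809/84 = 9.63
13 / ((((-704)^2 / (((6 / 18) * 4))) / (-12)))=-13 / 30976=-0.00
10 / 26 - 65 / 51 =-590 / 663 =-0.89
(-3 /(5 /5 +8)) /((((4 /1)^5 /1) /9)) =-3 /1024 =-0.00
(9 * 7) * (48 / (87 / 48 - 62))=-50.24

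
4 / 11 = 0.36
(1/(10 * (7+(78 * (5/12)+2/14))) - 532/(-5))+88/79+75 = 40012168/219225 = 182.52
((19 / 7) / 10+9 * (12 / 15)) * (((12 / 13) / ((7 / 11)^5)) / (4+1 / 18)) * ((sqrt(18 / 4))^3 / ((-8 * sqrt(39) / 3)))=-61403431617 * sqrt(78) / 58057428520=-9.34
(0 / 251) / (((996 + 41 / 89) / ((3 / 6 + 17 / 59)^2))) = 0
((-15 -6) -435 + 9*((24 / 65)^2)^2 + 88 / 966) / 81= -3929336797228 / 698370001875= -5.63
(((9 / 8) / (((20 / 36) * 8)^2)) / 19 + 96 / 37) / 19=23374173 / 170969600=0.14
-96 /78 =-16 /13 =-1.23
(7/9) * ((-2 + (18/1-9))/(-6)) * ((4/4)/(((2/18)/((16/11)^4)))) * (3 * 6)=-9633792/14641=-658.00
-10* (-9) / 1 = 90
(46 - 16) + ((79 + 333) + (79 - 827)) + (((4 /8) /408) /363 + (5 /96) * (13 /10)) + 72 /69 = -8308566427 /27251136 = -304.89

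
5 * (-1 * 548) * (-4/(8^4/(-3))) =-2055/256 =-8.03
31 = 31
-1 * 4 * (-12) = 48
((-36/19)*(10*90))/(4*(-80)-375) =6480/2641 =2.45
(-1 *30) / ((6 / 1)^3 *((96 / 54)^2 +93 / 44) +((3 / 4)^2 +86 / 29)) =-459360 / 17497637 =-0.03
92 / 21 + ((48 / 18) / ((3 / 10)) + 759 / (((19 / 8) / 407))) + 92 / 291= 15103716200 / 116109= 130082.22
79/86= 0.92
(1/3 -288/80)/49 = -1/15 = -0.07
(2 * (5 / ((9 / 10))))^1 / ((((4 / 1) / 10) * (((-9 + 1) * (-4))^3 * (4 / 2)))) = 125 / 294912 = 0.00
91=91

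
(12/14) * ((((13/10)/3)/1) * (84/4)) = 39/5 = 7.80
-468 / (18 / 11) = -286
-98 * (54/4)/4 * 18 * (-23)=273861/2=136930.50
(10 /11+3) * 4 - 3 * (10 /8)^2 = 1927 /176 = 10.95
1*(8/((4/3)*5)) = 1.20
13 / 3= 4.33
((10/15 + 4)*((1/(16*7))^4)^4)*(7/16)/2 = 1/600528357587057868063623696351232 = 0.00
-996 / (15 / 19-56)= 18924 / 1049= 18.04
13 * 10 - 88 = 42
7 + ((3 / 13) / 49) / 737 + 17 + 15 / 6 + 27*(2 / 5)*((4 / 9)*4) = 214547363 / 4694690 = 45.70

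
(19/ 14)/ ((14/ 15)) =285/ 196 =1.45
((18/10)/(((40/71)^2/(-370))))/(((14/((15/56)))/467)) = -2351792853/125440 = -18748.35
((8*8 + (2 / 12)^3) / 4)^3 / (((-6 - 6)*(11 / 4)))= -2642380890625 / 21284093952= -124.15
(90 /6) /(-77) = -15 /77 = -0.19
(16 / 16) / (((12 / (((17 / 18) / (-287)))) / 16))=-0.00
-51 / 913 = -0.06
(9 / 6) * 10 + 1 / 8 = 121 / 8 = 15.12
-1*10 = -10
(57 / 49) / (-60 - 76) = -57 / 6664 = -0.01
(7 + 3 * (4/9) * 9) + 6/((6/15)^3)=451/4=112.75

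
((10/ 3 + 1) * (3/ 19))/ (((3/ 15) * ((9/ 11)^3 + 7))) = 86515/ 190874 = 0.45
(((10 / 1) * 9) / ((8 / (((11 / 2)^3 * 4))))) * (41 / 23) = 2455695 / 184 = 13346.17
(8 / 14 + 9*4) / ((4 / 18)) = 1152 / 7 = 164.57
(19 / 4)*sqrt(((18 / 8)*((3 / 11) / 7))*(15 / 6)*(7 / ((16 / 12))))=171*sqrt(110) / 352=5.10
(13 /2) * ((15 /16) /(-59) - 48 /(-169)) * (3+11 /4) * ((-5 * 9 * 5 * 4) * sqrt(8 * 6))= -221370975 * sqrt(3) /6136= -62487.90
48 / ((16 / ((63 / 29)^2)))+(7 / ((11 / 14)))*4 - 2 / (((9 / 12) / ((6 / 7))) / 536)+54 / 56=-304198355 / 259028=-1174.38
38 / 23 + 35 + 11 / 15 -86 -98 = -50582 / 345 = -146.61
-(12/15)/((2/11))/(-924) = 1/210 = 0.00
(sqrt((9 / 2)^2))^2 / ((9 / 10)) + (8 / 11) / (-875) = 433109 / 19250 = 22.50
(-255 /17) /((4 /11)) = -165 /4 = -41.25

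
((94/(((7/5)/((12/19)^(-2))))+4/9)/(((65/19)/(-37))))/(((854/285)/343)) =-203921319/976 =-208935.78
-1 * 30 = -30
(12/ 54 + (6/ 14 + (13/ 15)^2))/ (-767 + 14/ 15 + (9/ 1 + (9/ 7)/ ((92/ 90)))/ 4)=-135424/ 73754315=-0.00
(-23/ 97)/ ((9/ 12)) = -92/ 291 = -0.32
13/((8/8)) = 13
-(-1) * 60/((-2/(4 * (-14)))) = 1680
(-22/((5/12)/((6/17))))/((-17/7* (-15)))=-3696/7225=-0.51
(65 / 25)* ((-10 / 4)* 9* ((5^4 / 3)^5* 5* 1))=-6198883056640625 / 54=-114794130678530.09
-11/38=-0.29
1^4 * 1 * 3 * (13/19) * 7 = 273/19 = 14.37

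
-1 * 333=-333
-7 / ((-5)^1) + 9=52 / 5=10.40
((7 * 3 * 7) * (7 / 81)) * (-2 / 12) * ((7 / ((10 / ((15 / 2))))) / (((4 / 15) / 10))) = -416.84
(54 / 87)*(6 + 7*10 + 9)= 52.76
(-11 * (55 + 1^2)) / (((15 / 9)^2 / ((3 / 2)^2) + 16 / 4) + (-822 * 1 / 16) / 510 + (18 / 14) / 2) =-475009920 / 4454521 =-106.64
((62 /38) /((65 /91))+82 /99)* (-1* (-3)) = 29273 /3135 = 9.34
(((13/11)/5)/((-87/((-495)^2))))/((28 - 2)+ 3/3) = -715/29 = -24.66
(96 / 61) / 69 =32 / 1403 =0.02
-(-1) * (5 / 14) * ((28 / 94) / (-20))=-1 / 188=-0.01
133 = 133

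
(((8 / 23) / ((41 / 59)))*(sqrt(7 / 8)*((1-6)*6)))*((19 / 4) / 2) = -16815*sqrt(14) / 1886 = -33.36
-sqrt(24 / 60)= -sqrt(10) / 5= -0.63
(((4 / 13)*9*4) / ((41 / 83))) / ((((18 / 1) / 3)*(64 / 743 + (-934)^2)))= 123338 / 28789132073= 0.00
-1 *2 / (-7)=2 / 7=0.29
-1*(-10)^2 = -100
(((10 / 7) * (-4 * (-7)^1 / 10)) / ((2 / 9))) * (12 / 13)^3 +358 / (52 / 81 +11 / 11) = 67845438 / 292201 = 232.19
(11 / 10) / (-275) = -0.00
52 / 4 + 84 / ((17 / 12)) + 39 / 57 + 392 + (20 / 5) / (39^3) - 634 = -3238460194 / 19160037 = -169.02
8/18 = 4/9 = 0.44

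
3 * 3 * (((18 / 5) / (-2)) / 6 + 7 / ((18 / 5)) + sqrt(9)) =209 / 5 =41.80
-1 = -1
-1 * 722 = -722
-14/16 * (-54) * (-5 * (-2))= 945/2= 472.50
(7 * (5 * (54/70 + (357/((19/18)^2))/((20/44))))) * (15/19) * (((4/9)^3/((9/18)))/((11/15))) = 1056732800/226347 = 4668.64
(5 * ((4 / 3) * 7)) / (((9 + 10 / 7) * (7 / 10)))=1400 / 219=6.39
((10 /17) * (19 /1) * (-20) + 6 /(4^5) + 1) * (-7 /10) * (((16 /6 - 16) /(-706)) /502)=4519305 /771200512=0.01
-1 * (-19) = 19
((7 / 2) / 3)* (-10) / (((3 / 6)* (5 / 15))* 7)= -10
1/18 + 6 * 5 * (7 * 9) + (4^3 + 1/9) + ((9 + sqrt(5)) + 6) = sqrt(5) + 11815/6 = 1971.40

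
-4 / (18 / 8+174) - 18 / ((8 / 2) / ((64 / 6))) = -33856 / 705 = -48.02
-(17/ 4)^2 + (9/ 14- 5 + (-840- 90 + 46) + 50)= -95919/ 112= -856.42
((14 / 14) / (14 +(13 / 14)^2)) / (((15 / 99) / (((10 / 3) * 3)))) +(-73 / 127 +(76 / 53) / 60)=381352118 / 98037015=3.89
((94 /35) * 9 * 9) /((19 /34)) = 258876 /665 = 389.29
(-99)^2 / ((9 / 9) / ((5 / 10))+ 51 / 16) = 156816 / 83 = 1889.35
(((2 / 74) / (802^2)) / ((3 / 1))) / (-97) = -1 / 6925377468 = -0.00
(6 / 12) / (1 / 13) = 13 / 2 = 6.50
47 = 47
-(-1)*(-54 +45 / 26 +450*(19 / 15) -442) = 1969 / 26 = 75.73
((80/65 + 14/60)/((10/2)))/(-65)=-571/126750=-0.00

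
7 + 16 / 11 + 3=126 / 11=11.45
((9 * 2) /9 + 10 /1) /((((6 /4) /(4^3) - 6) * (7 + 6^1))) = -512 /3315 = -0.15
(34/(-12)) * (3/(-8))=17/16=1.06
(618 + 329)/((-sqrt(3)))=-947 * sqrt(3)/3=-546.75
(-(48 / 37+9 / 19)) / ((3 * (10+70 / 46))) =-1909 / 37259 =-0.05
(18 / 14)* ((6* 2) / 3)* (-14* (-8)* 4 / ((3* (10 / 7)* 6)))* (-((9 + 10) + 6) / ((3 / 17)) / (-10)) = 3808 / 3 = 1269.33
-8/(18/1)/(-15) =0.03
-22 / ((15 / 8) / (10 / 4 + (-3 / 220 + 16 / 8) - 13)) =7492 / 75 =99.89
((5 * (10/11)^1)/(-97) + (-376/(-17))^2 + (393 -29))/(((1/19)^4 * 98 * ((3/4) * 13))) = 68569143235108/589281693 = 116360.55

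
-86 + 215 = 129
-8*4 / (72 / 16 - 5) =64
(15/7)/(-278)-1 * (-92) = 179017/1946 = 91.99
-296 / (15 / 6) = -592 / 5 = -118.40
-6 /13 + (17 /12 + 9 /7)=2447 /1092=2.24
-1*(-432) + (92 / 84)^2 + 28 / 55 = 10519603 / 24255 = 433.71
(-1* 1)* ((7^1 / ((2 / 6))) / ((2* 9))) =-7 / 6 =-1.17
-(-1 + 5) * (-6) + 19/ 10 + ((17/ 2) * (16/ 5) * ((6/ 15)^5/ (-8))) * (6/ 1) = 802847/ 31250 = 25.69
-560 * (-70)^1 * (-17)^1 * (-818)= 545115200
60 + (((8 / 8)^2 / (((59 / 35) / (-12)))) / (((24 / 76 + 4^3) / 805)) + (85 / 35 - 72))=-24898933 / 252343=-98.67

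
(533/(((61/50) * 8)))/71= 13325/17324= 0.77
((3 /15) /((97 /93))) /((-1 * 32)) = -93 /15520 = -0.01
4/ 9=0.44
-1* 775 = -775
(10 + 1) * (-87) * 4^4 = -244992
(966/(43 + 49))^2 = 441/4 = 110.25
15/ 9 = 5/ 3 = 1.67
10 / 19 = 0.53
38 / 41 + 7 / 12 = 743 / 492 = 1.51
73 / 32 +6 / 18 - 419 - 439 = -82117 / 96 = -855.39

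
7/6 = 1.17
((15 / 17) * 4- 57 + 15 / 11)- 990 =-194874 / 187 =-1042.11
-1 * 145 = -145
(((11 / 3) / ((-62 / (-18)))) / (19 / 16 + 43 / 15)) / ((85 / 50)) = 79200 / 512771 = 0.15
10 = 10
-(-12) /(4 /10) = 30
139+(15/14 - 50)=1261/14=90.07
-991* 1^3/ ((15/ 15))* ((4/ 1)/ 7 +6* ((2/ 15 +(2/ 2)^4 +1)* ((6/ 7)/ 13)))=-91172/ 65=-1402.65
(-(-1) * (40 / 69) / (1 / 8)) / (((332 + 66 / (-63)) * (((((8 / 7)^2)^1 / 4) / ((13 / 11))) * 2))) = 4459 / 175835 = 0.03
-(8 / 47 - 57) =2671 / 47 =56.83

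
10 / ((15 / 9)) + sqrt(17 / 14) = 7.10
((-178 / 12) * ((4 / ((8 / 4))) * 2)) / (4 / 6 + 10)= -89 / 16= -5.56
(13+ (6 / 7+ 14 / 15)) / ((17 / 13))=20189 / 1785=11.31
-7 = -7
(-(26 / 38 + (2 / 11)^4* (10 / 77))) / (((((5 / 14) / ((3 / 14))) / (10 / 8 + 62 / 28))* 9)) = -473964019 / 2998769620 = -0.16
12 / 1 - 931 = -919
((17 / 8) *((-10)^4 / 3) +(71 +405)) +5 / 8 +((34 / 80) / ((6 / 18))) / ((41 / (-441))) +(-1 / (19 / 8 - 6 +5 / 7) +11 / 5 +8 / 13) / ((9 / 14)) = 7551.16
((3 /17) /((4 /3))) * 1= 0.13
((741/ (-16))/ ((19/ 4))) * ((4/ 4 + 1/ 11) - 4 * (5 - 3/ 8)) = 169.74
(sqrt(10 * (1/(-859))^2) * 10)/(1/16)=160 * sqrt(10)/859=0.59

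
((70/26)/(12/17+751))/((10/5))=595/332254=0.00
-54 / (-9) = 6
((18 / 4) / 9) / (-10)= -1 / 20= -0.05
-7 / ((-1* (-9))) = -7 / 9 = -0.78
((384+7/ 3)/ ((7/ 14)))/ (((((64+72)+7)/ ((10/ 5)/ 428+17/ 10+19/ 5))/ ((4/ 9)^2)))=21844832/ 3718143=5.88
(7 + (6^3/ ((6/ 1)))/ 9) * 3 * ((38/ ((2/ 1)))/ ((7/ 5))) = 3135/ 7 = 447.86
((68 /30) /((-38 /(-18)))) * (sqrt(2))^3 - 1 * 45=-45+ 204 * sqrt(2) /95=-41.96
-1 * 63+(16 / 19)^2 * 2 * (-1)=-23255 / 361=-64.42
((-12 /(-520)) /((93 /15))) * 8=12 /403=0.03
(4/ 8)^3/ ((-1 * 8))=-1/ 64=-0.02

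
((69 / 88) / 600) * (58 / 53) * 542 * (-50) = -180757 / 4664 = -38.76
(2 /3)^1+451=1355 /3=451.67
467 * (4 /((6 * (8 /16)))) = 1868 /3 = 622.67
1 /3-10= -29 /3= -9.67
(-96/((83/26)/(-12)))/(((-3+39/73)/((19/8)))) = -144248/415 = -347.59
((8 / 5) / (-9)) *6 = -16 / 15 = -1.07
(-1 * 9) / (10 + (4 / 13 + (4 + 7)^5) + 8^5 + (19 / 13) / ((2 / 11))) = -234 / 5039771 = -0.00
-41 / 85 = -0.48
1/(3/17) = 17/3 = 5.67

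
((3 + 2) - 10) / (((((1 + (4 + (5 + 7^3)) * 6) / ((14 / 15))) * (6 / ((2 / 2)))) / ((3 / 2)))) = -0.00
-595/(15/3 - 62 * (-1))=-595/67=-8.88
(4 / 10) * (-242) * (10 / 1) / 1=-968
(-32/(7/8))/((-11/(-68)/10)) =-174080/77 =-2260.78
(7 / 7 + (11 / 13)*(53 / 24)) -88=-26561 / 312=-85.13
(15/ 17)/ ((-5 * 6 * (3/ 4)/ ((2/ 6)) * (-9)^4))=-2/ 1003833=-0.00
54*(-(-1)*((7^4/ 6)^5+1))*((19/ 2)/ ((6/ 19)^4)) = 197573550787270032209923/ 373248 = 529335859233726723.81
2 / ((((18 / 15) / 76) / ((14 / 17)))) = 5320 / 51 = 104.31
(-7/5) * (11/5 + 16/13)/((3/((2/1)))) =-3122/975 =-3.20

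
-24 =-24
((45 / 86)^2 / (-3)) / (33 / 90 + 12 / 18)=-10125 / 114638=-0.09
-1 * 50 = -50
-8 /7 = -1.14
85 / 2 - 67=-49 / 2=-24.50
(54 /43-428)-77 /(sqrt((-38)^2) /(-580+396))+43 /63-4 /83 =-227564713 /4272093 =-53.27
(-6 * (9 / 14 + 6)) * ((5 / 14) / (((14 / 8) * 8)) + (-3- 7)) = 545445 / 1372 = 397.55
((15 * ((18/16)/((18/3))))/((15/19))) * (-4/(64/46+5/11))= -14421/1868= -7.72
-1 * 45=-45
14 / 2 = 7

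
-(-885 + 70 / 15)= 2641 / 3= 880.33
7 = 7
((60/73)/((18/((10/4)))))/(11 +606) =25/135123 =0.00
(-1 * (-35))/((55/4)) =28/11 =2.55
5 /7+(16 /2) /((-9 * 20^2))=2243 /3150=0.71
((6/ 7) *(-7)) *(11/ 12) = -11/ 2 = -5.50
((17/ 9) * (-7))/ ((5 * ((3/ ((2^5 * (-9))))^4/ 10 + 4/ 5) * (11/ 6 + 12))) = -13476298752/ 56396611667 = -0.24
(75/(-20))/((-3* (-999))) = -0.00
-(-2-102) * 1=104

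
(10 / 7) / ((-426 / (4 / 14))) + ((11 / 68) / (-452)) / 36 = -3726589 / 3849499584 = -0.00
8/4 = 2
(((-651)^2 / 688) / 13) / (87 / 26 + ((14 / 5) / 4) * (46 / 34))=36023085 / 3263872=11.04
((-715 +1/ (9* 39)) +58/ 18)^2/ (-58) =-62416527889/ 7145658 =-8734.89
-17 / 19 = -0.89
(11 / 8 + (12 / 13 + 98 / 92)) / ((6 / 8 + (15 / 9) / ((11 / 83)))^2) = 17522010 / 925130219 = 0.02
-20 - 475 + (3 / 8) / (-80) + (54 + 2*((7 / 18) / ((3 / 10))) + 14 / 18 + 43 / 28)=-52750487 / 120960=-436.10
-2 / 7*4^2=-32 / 7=-4.57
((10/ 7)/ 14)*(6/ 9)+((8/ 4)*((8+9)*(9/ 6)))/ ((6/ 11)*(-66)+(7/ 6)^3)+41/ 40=-17002189/ 43706040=-0.39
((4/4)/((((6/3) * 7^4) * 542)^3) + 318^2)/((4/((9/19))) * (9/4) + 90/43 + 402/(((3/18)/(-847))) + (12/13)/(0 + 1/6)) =-996621781602321175738155823/20134052054028540133935563456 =-0.05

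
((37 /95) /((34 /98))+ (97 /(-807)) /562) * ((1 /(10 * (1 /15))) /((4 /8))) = 822100487 /244152470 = 3.37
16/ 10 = 8/ 5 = 1.60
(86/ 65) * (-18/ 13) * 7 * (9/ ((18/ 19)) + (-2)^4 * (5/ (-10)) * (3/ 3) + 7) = -92106/ 845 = -109.00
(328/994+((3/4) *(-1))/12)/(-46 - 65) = -709/294224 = -0.00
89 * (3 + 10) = 1157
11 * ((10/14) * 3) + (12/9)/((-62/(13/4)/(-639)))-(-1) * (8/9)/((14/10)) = 68.87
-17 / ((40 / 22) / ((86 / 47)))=-8041 / 470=-17.11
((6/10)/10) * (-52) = -78/25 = -3.12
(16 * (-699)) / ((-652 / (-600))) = -1677600 / 163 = -10292.02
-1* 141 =-141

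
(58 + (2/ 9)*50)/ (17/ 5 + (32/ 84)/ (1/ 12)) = 8.67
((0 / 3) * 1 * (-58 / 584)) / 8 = 0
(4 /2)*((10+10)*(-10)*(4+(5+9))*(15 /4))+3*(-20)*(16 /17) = -459960 /17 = -27056.47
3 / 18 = 1 / 6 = 0.17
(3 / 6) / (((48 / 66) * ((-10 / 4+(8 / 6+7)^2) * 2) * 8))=99 / 154240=0.00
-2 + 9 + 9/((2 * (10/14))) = 133/10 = 13.30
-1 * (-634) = 634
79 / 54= 1.46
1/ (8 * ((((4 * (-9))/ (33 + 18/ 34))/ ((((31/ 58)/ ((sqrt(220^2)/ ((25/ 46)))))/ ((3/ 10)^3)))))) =-1840625/ 323297568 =-0.01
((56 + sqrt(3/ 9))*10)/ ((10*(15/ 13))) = 13*sqrt(3)/ 45 + 728/ 15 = 49.03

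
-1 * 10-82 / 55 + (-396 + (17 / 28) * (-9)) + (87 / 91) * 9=-404.35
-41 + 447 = 406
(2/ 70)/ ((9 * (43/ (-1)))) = -1/ 13545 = -0.00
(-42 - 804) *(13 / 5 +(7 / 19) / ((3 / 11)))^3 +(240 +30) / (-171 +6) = -1476214039034 / 28293375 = -52175.25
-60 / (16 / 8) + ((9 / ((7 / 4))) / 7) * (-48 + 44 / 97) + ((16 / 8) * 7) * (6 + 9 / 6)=190443 / 4753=40.07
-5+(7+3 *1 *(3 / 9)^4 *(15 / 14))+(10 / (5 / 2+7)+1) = 4.09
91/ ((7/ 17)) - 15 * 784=-11539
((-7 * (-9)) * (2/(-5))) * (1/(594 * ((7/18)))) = -6/55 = -0.11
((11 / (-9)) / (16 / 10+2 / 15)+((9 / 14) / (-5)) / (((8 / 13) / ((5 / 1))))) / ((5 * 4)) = -7643 / 87360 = -0.09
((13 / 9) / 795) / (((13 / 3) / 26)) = 26 / 2385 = 0.01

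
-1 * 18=-18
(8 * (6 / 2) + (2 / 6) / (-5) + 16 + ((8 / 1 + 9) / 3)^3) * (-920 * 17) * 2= -187404736 / 27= -6940916.15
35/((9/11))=385/9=42.78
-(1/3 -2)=5/3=1.67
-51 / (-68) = 3 / 4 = 0.75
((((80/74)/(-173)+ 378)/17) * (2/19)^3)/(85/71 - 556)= -124936144/2672771750543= -0.00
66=66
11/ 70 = 0.16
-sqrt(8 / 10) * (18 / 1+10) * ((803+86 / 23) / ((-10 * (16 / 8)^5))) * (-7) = -181839 * sqrt(5) / 920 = -441.96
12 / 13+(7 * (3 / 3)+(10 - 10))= 103 / 13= 7.92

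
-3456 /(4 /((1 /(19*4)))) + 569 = 10595 /19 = 557.63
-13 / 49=-0.27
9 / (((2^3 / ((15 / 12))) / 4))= 45 / 8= 5.62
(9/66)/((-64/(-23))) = 69/1408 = 0.05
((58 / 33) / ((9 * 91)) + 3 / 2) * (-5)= -405985 / 54054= -7.51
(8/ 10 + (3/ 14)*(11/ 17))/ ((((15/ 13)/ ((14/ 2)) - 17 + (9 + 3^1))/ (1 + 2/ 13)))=-3351/ 14960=-0.22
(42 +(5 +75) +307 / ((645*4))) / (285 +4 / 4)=0.43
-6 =-6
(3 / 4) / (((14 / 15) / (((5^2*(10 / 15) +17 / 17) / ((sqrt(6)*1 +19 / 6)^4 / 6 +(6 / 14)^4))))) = 0.09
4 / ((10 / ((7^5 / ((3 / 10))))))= 67228 / 3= 22409.33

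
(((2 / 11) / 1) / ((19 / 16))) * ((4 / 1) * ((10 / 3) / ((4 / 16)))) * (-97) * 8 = -3973120 / 627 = -6336.71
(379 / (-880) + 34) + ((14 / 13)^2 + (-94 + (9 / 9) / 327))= -2882281397 / 48631440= -59.27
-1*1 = -1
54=54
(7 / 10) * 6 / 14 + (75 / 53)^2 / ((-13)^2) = 1480413 / 4747210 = 0.31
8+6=14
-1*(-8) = 8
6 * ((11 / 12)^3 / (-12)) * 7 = -9317 / 3456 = -2.70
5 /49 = 0.10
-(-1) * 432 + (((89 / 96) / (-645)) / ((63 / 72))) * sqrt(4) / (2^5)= 374492071 / 866880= 432.00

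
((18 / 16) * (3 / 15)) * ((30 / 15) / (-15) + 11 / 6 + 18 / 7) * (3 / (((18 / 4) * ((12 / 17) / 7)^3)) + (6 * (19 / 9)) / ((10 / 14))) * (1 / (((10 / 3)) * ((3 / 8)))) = 513.50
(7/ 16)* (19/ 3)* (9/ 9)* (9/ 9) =133/ 48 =2.77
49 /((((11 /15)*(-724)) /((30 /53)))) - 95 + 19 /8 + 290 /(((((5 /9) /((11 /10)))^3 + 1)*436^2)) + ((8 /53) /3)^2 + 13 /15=-300673761204904693981 /3275074624137401745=-91.81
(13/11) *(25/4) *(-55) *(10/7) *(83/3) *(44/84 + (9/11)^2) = -1022352500/53361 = -19159.17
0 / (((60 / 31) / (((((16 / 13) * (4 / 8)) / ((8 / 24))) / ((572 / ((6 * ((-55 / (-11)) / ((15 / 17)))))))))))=0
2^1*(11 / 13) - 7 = -69 / 13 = -5.31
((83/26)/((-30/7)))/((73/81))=-15687/18980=-0.83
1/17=0.06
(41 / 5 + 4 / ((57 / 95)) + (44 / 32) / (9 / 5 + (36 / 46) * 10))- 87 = -71.99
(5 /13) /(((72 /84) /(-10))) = -175 /39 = -4.49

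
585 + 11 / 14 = 8201 / 14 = 585.79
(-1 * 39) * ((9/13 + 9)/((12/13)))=-819/2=-409.50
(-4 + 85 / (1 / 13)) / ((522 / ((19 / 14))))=6973 / 2436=2.86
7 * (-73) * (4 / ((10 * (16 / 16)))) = -1022 / 5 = -204.40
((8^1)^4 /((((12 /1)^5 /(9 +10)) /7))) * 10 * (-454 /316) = -603820 /19197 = -31.45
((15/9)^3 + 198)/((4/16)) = 21884/27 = 810.52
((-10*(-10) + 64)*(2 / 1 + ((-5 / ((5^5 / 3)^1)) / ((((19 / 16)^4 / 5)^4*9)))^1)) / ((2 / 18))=842403254767352587599240 / 288441413567621167681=2920.54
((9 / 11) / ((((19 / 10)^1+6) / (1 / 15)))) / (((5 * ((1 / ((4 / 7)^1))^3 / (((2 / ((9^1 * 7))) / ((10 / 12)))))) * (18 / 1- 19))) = -512 / 52161725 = -0.00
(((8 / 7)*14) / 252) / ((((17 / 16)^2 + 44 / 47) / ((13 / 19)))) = 625664 / 29741859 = 0.02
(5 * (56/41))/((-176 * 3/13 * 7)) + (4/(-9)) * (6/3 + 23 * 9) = -754267/8118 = -92.91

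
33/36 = 11/12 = 0.92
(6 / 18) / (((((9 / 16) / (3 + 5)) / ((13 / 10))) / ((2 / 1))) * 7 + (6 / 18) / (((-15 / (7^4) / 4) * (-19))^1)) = 0.03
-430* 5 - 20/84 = -45155/21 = -2150.24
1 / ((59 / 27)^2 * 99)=81 / 38291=0.00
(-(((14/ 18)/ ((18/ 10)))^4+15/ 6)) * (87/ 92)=-6328810795/ 2640198888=-2.40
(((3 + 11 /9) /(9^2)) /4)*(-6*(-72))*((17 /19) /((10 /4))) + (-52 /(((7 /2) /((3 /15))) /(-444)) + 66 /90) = 1249349 /945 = 1322.06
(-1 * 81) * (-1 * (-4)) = -324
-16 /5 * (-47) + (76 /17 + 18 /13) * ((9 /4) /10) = 670591 /4420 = 151.72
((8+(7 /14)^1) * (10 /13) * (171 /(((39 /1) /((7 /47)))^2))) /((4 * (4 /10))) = 395675 /38825384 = 0.01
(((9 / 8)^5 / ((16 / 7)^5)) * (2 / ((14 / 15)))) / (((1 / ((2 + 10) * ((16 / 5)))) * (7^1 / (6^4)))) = 14765025303 / 33554432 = 440.03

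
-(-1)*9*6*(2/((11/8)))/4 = 19.64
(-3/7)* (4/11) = -0.16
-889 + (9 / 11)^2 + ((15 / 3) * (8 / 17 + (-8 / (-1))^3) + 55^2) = 9665889 / 2057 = 4699.02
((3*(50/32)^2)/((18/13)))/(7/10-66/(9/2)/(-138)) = 2803125/427264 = 6.56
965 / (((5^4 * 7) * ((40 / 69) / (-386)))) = -2570181 / 17500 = -146.87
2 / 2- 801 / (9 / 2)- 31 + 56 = -152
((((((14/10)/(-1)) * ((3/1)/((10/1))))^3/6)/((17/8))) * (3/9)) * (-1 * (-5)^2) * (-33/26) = -33957/552500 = -0.06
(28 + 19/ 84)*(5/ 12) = 11855/ 1008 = 11.76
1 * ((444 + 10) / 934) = 227 / 467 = 0.49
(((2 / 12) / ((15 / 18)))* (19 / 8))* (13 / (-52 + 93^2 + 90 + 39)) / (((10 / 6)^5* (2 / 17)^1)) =1020357 / 2181500000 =0.00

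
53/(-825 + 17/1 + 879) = 53/71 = 0.75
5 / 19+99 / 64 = 2201 / 1216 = 1.81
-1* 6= -6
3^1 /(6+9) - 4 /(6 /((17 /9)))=-143 /135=-1.06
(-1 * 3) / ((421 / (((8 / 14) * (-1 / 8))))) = 3 / 5894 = 0.00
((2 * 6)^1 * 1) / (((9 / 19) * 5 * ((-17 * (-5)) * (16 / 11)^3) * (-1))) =-25289 / 1305600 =-0.02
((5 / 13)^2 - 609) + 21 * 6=-81602 / 169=-482.85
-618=-618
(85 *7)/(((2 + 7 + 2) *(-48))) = -595/528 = -1.13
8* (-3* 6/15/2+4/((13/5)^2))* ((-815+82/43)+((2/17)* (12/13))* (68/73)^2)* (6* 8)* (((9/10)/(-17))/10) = -14647355132256/1069801412875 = -13.69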